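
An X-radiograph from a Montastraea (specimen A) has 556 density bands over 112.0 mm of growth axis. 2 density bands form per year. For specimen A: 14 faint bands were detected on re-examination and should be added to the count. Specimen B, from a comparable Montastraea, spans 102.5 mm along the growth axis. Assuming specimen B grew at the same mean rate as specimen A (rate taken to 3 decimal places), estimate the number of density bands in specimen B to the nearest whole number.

522 density bands

Specimen A: adjusted count: 556 + 14 = 570 density bands.
Specimen A: 570 density bands at 2 per year is 570 / 2 = 285 years.
A: 112.0 mm over 285 years gives 112.0 / 285 ≈ 0.393 mm/year.
For B, 102.5 / 0.393 = 260.81 years; at 2 density bands per year that is 260.81 × 2 ≈ 522 density bands.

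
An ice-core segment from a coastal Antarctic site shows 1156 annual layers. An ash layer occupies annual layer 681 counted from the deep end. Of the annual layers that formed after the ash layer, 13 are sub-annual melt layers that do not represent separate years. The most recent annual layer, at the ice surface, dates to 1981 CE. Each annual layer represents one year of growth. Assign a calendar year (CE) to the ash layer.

1519 CE

1156 − 681 = 475 annual layers lie beyond the ash layer toward the ice surface.
Excluding 13 false annual layers: 475 − 13 = 462.
Counting back 462 years from 1981 CE places the ash layer in 1981 − 462 = 1519 CE.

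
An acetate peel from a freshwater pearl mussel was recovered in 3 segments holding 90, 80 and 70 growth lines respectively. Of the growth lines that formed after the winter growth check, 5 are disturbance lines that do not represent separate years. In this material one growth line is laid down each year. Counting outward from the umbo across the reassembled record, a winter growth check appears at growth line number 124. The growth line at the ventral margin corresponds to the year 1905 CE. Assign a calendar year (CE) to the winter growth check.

1794 CE

Total growth lines = 90 + 80 + 70 = 240.
The winter growth check sits at growth line 124 from the umbo, so 240 − 124 = 116 growth lines formed after it.
Removing the 5 false growth lines leaves 116 − 5 = 111 true growth lines beyond the winter growth check.
1905 − 111 = 1794 CE.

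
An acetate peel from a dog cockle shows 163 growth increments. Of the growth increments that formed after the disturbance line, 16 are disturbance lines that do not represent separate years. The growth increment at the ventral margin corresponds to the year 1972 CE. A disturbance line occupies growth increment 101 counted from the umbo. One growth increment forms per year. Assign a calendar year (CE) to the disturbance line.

The disturbance line sits at growth increment 101 from the umbo, so 163 − 101 = 62 growth increments formed after it.
Removing the 16 false growth increments leaves 62 − 16 = 46 true growth increments beyond the disturbance line.
The growth increment at the ventral margin is 1972 CE, so the disturbance line dates to 1972 − 46 = 1926 CE.

1926 CE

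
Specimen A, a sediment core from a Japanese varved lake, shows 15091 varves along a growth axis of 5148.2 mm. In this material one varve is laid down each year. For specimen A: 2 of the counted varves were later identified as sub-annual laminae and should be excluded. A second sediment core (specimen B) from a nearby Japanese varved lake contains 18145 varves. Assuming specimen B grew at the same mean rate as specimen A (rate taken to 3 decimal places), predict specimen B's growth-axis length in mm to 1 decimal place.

6187.4 mm

Specimen A: correcting the raw count gives 15091 − 2 = 15089 true varves.
A: Mean rate = 5148.2 mm / 15089 years ≈ 0.341 mm/yr.
Length of B = 0.341 × 18145 = 6187.4 mm.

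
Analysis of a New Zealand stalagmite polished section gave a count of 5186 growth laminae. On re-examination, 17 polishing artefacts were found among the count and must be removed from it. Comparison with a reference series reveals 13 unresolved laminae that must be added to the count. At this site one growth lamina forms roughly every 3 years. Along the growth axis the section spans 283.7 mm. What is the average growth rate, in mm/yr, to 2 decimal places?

0.02 mm/yr

Adjusted count: 5186 − 17 + 13 = 5182 growth laminae.
At 3 years per growth lamina, 5182 × 3 = 15546 years.
283.7 mm over 15546 years gives 283.7 / 15546 ≈ 0.02 mm/yr.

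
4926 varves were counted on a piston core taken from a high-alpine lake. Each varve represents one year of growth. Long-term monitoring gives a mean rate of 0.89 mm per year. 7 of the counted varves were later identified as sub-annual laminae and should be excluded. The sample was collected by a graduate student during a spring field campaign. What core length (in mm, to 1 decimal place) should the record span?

Correcting the raw count gives 4926 − 7 = 4919 true varves.
4919 years at 0.89 mm/year gives 0.89 × 4919 = 4377.9 mm.

4377.9 mm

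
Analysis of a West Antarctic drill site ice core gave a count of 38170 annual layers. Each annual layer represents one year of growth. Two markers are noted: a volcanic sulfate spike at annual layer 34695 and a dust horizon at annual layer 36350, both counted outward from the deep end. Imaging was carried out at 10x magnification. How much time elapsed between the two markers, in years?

1655 years

The two markers are separated by 36350 − 34695 = 1655 annual layers.
At one annual layer per year, 1655 years elapsed between them.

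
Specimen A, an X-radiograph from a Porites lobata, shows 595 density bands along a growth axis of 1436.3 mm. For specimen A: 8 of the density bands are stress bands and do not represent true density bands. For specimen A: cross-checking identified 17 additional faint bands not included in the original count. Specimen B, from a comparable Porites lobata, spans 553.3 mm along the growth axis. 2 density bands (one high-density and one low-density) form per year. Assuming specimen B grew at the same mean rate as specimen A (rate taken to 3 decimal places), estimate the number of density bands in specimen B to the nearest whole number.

Specimen A: true density band count = 595 − 8 + 17 = 604.
Specimen A: dividing by 2 density bands per year: 604 / 2 = 302 years.
A: 1436.3 mm over 302 years gives 1436.3 / 302 ≈ 4.756 mm per year.
B spans 553.3 / 4.756 = 116.34 years; at 2 density bands per year that is 116.34 × 2 ≈ 233 density bands.

233 density bands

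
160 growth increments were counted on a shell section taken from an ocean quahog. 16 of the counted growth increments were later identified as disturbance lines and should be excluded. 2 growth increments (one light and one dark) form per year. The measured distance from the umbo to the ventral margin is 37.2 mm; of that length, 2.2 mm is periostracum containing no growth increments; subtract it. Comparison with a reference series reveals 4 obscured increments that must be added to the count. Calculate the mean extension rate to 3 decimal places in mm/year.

True growth increment count = 160 − 16 + 4 = 148.
Dividing by 2 growth increments per year: 148 / 2 = 74 years.
The growth record spans 37.2 − 2.2 = 35.0 mm.
35.0 mm over 74 years gives 35.0 / 74 ≈ 0.473 mm/year.

0.473 mm/year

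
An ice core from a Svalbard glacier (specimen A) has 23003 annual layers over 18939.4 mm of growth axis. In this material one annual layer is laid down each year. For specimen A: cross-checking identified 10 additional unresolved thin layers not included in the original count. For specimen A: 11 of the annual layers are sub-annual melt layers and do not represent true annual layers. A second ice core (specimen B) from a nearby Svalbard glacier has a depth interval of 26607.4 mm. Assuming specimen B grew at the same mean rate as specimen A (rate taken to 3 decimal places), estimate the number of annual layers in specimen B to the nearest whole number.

32330 annual layers

Specimen A: after corrections the count is 23003 − 11 + 10 = 23002 annual layers.
A: 18939.4 mm over 23002 years gives 18939.4 / 23002 ≈ 0.823 mm/yr.
For B, 26607.4 / 0.823 = 32329.77 years ≈ 32330 annual layers.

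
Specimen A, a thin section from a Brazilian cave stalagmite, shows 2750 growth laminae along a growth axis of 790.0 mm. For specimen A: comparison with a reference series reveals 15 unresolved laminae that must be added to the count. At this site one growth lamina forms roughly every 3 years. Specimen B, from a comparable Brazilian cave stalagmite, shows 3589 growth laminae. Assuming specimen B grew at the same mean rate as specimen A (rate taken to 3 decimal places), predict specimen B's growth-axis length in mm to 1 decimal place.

Specimen A: correcting the raw count gives 2750 + 15 = 2765 true growth laminae.
Specimen A: multiplying by 3 years per growth lamina: 2765 × 3 = 8295 years.
A: Mean rate = 790.0 mm / 8295 years ≈ 0.095 mm per year.
Specimen B: at 3 years per growth lamina, 3589 × 3 = 10767 years. B's length ≈ 0.095 × 10767 = 1022.9 mm.

1022.9 mm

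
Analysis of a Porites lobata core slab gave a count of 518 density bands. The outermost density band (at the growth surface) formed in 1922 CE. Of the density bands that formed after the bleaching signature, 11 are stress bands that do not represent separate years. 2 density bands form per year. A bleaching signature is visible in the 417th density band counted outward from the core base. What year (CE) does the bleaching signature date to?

518 − 417 = 101 density bands lie beyond the bleaching signature toward the growth surface.
101 − 11 false = 90 true density bands after the bleaching signature.
Dividing by 2 density bands per year: 90 / 2 = 45 years.
1922 − 45 = 1877 CE.

1877 CE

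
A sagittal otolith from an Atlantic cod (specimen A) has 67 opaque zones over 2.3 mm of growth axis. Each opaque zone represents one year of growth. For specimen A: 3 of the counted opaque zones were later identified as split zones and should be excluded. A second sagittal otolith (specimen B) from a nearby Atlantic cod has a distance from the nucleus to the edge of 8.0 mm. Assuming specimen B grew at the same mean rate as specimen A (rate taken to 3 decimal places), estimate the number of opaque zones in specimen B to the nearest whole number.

Specimen A: true opaque zone count = 67 − 3 = 64.
A: 2.3 mm over 64 years gives 2.3 / 64 ≈ 0.036 mm/year.
B spans 8.0 / 0.036 = 222.22 years ≈ 222 opaque zones.

222 opaque zones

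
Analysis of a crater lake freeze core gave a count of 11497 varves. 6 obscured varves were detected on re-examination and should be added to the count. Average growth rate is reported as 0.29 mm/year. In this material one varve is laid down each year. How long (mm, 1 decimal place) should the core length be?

Correcting the raw count gives 11497 + 6 = 11503 true varves.
Predicted length = 0.29 mm/year × 11503 years = 3335.9 mm.

3335.9 mm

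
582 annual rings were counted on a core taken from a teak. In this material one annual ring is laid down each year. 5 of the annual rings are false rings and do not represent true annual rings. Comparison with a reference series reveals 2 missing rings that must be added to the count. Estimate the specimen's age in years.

579 years

Adjusted count: 582 − 5 + 2 = 579 annual rings.
At one annual ring per year, that is 579 years.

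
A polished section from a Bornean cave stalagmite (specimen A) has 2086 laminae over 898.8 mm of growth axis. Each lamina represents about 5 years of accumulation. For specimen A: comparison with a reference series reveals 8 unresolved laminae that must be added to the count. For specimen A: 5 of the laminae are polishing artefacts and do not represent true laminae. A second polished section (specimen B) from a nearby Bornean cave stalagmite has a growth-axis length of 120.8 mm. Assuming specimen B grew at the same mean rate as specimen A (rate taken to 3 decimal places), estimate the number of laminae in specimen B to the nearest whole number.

281 laminae

Specimen A: adjusted count: 2086 − 5 + 8 = 2089 laminae.
Specimen A: multiplying by 5 years per lamina: 2089 × 5 = 10445 years.
A: Extension rate ≈ 898.8 / 10445 = 0.086 mm/year.
Specimen B: 120.8 mm / 0.086 mm per year = 1404.65 years; at 5 years per lamina that is 1404.65 / 5 ≈ 281 laminae.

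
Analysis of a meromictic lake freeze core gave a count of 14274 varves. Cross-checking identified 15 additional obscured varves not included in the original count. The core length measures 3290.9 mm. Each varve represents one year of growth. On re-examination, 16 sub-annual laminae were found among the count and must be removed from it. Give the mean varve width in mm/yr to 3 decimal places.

After corrections the count is 14274 − 16 + 15 = 14273 varves.
Mean rate = 3290.9 mm / 14273 years ≈ 0.231 mm/yr.

0.231 mm/yr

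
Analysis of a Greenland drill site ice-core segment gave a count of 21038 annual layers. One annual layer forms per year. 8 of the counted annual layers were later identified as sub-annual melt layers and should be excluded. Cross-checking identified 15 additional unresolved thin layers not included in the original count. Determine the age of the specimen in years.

21045 years

After corrections the count is 21038 − 8 + 15 = 21045 annual layers.
One annual layer per year makes the duration 21045 years.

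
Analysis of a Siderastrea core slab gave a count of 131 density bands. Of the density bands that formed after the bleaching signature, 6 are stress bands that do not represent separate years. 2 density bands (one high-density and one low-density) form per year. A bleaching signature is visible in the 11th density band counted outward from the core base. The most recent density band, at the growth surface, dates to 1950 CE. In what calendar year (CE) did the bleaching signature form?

1893 CE

131 − 11 = 120 density bands lie beyond the bleaching signature toward the growth surface.
120 − 6 false = 114 true density bands after the bleaching signature.
Dividing by 2 density bands per year: 114 / 2 = 57 years.
1950 − 57 = 1893 CE.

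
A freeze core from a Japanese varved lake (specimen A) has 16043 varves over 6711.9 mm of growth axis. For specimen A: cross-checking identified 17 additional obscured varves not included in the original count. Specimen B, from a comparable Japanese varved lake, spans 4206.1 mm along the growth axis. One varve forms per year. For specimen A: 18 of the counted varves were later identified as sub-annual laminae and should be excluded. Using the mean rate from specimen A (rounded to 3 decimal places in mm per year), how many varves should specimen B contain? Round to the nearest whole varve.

10062 varves

Specimen A: adjusted count: 16043 − 18 + 17 = 16042 varves.
A: Extension rate ≈ 6711.9 / 16042 = 0.418 mm/year.
B spans 4206.1 / 0.418 = 10062.44 years ≈ 10062 varves.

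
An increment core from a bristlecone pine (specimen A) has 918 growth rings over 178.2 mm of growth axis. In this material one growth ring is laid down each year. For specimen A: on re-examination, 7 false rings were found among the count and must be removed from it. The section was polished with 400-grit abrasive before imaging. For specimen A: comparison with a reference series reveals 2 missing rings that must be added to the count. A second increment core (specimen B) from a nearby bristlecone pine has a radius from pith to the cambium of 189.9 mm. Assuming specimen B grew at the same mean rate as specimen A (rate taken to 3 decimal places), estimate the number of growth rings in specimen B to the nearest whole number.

974 growth rings

Specimen A: correcting the raw count gives 918 − 7 + 2 = 913 true growth rings.
A: 178.2 mm over 913 years gives 178.2 / 913 ≈ 0.195 mm per year.
For B, 189.9 / 0.195 = 973.85 years ≈ 974 growth rings.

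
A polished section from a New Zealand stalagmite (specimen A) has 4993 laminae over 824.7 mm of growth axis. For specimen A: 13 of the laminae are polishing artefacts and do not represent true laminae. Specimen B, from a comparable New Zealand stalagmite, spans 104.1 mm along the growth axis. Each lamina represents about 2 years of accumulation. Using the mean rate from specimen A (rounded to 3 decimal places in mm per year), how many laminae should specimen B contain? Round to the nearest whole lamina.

Specimen A: true lamina count = 4993 − 13 = 4980.
Specimen A: at 2 years per lamina, 4980 × 2 = 9960 years.
A: Mean rate = 824.7 mm / 9960 years ≈ 0.083 mm/yr.
Specimen B: 104.1 mm / 0.083 mm per year = 1254.22 years; at 2 years per lamina that is 1254.22 / 2 ≈ 627 laminae.

627 laminae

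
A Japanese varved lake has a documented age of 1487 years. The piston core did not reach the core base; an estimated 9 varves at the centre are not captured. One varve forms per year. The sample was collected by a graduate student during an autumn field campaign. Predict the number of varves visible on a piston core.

Expected varves over 1487 years: 1487.
Subtracting the 9 varves not captured gives 1487 − 9 = 1478 varves in the record.

1478 varves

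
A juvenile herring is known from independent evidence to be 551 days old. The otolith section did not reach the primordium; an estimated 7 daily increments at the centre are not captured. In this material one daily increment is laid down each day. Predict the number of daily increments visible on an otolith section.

Expected daily increments over 551 days: 551.
Less the 7 uncaptured daily increments: 551 − 7 = 544.

544 daily increments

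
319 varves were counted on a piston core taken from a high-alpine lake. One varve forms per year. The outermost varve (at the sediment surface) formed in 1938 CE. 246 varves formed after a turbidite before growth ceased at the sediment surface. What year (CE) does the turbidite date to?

1692 CE

246 varves formed after the turbidite.
Counting back 246 years from 1938 CE places the turbidite in 1938 − 246 = 1692 CE.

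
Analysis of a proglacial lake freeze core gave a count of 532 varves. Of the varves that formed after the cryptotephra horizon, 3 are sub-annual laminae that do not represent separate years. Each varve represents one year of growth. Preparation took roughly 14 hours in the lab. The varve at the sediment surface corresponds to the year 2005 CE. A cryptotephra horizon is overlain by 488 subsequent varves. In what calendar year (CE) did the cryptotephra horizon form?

1520 CE

488 varves formed after the cryptotephra horizon.
488 − 3 false = 485 true varves after the cryptotephra horizon.
Counting back 485 years from 2005 CE places the cryptotephra horizon in 2005 − 485 = 1520 CE.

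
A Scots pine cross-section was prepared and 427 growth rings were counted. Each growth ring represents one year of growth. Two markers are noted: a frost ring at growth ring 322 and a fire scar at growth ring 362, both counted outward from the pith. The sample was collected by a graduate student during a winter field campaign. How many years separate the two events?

40 years

Separation: 362 − 322 = 40 growth rings.
At one growth ring per year, 40 years elapsed between them.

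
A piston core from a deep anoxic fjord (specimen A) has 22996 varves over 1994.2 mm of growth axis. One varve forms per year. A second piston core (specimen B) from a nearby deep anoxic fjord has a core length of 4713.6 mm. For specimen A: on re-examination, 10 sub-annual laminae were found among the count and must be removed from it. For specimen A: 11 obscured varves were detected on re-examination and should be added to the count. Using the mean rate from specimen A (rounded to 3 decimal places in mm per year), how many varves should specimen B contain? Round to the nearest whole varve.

54179 varves

Specimen A: after corrections the count is 22996 − 10 + 11 = 22997 varves.
A: Mean rate = 1994.2 mm / 22997 years ≈ 0.087 mm/year.
For B, 4713.6 / 0.087 = 54179.31 years ≈ 54179 varves.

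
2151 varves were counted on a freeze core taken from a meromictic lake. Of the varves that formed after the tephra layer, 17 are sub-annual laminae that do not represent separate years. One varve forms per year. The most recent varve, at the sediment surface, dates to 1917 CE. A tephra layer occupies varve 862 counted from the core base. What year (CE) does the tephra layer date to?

645 CE

Between varve 862 and the sediment surface there are 2151 − 862 = 1289 varves.
1289 − 17 false = 1272 true varves after the tephra layer.
The varve at the sediment surface is 1917 CE, so the tephra layer dates to 1917 − 1272 = 645 CE.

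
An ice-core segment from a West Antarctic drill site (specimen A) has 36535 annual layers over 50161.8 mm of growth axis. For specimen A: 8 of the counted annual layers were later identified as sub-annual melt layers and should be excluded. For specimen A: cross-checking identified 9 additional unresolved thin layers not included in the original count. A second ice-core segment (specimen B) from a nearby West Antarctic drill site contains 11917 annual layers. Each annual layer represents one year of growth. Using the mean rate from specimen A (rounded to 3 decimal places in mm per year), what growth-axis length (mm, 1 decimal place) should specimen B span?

Specimen A: adjusted count: 36535 − 8 + 9 = 36536 annual layers.
A: 50161.8 mm over 36536 years gives 50161.8 / 36536 ≈ 1.373 mm/year.
B's length ≈ 1.373 × 11917 = 16362.0 mm.

16362.0 mm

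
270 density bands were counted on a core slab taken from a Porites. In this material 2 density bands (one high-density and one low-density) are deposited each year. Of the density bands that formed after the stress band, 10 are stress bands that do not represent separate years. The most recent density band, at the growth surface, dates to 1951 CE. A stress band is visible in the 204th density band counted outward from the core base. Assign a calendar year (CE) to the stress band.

1923 CE

The stress band sits at density band 204 from the core base, so 270 − 204 = 66 density bands formed after it.
Excluding 10 false density bands: 66 − 10 = 56.
56 density bands at 2 per year is 56 / 2 = 28 years.
1951 − 28 = 1923 CE.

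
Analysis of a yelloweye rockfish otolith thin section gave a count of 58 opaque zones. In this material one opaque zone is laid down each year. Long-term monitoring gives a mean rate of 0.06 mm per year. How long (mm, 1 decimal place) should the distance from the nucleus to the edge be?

58 years of growth are recorded.
Predicted length = 0.06 mm/year × 58 years = 3.5 mm.

3.5 mm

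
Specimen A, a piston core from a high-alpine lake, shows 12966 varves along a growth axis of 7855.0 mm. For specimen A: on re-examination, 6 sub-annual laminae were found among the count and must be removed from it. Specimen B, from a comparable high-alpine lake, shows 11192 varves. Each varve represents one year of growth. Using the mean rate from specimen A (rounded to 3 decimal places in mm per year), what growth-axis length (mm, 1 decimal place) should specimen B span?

6782.4 mm

Specimen A: after corrections the count is 12966 − 6 = 12960 varves.
A: Extension rate ≈ 7855.0 / 12960 = 0.606 mm/yr.
Length of B = 0.606 × 11192 = 6782.4 mm.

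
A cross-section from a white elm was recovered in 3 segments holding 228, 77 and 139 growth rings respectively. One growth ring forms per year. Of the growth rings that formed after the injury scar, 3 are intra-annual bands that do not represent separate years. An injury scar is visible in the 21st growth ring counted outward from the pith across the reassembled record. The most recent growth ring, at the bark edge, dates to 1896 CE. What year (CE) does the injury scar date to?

Total growth rings = 228 + 77 + 139 = 444.
The injury scar sits at growth ring 21 from the pith, so 444 − 21 = 423 growth rings formed after it.
Excluding 3 false growth rings: 423 − 3 = 420.
Counting back 420 years from 1896 CE places the injury scar in 1896 − 420 = 1476 CE.

1476 CE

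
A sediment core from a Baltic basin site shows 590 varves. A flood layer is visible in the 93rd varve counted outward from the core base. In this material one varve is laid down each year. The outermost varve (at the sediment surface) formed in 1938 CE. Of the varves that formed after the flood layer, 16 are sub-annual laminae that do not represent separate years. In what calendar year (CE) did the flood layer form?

1457 CE

590 − 93 = 497 varves lie beyond the flood layer toward the sediment surface.
Excluding 16 false varves: 497 − 16 = 481.
1938 − 481 = 1457 CE.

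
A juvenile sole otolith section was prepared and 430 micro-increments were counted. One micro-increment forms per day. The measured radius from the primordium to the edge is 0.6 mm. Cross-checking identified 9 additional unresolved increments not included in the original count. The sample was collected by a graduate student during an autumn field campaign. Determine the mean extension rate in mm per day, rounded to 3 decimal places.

True micro-increment count = 430 + 9 = 439.
0.6 mm over 439 days gives 0.6 / 439 ≈ 0.001 mm per day.

0.001 mm per day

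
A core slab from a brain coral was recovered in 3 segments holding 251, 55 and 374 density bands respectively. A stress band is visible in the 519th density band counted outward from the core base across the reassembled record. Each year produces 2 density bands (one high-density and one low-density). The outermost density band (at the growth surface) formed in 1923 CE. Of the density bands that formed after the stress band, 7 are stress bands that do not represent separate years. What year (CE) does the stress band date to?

1846 CE

Total density bands = 251 + 55 + 374 = 680.
Between density band 519 and the growth surface there are 680 − 519 = 161 density bands.
161 − 7 false = 154 true density bands after the stress band.
Dividing by 2 density bands per year: 154 / 2 = 77 years.
The density band at the growth surface is 1923 CE, so the stress band dates to 1923 − 77 = 1846 CE.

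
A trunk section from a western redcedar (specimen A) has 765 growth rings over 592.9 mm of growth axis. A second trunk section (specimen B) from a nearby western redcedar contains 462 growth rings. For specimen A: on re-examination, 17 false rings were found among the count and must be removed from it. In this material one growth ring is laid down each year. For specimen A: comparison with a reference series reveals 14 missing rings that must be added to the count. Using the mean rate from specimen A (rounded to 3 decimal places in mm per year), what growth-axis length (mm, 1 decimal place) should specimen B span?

359.4 mm

Specimen A: adjusted count: 765 − 17 + 14 = 762 growth rings.
A: Mean rate = 592.9 mm / 762 years ≈ 0.778 mm per year.
For B, 0.778 mm/year × 462 years = 359.4 mm.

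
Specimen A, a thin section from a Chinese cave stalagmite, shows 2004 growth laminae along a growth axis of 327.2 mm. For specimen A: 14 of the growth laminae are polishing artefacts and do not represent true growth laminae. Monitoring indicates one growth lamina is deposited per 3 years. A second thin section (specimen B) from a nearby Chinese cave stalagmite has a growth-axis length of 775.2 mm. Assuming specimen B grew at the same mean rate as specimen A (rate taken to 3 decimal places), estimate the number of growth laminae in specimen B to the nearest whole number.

Specimen A: after corrections the count is 2004 − 14 = 1990 growth laminae.
Specimen A: multiplying by 3 years per growth lamina: 1990 × 3 = 5970 years.
A: 327.2 mm over 5970 years gives 327.2 / 5970 ≈ 0.055 mm per year.
Specimen B: 775.2 mm / 0.055 mm per year = 14094.55 years; at 3 years per growth lamina that is 14094.55 / 3 ≈ 4698 growth laminae.

4698 growth laminae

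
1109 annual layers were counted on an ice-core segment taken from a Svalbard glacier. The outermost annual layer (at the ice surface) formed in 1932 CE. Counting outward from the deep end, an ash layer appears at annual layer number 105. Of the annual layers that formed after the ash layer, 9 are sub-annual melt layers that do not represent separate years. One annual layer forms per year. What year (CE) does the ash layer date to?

The ash layer sits at annual layer 105 from the deep end, so 1109 − 105 = 1004 annual layers formed after it.
1004 − 9 false = 995 true annual layers after the ash layer.
1932 − 995 = 937 CE.

937 CE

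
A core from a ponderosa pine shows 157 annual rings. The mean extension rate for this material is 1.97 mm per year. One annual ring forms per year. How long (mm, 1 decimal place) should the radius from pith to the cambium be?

309.3 mm

The record spans 157 years at 1.97 mm per year.
Length ≈ 1.97 × 157 = 309.3 mm.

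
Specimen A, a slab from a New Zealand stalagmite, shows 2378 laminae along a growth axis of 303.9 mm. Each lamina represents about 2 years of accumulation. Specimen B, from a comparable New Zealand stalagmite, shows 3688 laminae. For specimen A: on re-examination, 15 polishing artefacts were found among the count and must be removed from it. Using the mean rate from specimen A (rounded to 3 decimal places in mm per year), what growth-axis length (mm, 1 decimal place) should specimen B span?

Specimen A: true lamina count = 2378 − 15 = 2363.
Specimen A: multiplying by 2 years per lamina: 2363 × 2 = 4726 years.
A: Mean rate = 303.9 mm / 4726 years ≈ 0.064 mm/yr.
Specimen B: multiplying by 2 years per lamina: 3688 × 2 = 7376 years. For B, 0.064 mm/year × 7376 years = 472.1 mm.

472.1 mm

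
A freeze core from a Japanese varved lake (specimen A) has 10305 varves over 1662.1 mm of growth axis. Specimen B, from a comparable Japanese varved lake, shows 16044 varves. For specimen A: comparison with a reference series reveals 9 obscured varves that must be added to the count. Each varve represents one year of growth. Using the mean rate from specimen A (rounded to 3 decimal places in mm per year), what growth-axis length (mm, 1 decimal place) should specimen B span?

Specimen A: true varve count = 10305 + 9 = 10314.
A: 1662.1 mm over 10314 years gives 1662.1 / 10314 ≈ 0.161 mm/year.
For B, 0.161 mm/year × 16044 years = 2583.1 mm.

2583.1 mm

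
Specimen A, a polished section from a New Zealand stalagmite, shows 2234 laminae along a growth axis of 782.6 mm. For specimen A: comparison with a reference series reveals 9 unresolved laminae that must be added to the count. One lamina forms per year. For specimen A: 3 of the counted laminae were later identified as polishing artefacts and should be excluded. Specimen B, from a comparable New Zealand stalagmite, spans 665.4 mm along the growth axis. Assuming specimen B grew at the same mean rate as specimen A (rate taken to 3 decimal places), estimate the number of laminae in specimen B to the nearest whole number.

1907 laminae

Specimen A: true lamina count = 2234 − 3 + 9 = 2240.
A: Extension rate ≈ 782.6 / 2240 = 0.349 mm/yr.
Specimen B: 665.4 mm / 0.349 mm per year = 1906.59 years ≈ 1907 laminae.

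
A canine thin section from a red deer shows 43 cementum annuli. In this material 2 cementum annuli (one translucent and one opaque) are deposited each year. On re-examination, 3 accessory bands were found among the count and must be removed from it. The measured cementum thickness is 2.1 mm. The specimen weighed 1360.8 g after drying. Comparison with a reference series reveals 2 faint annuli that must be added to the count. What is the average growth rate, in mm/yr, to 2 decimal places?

0.10 mm/yr

True cementum annulus count = 43 − 3 + 2 = 42.
With 2 cementum annuli per year, 42 / 2 = 21 years.
2.1 mm over 21 years gives 2.1 / 21 ≈ 0.10 mm/yr.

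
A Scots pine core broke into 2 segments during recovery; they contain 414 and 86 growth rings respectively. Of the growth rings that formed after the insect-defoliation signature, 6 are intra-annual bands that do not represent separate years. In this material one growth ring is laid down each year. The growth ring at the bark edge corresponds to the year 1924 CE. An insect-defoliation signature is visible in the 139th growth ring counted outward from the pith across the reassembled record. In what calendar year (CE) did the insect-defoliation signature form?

Total growth rings = 414 + 86 = 500.
The insect-defoliation signature sits at growth ring 139 from the pith, so 500 − 139 = 361 growth rings formed after it.
Removing the 6 false growth rings leaves 361 − 6 = 355 true growth rings beyond the insect-defoliation signature.
1924 − 355 = 1569 CE.

1569 CE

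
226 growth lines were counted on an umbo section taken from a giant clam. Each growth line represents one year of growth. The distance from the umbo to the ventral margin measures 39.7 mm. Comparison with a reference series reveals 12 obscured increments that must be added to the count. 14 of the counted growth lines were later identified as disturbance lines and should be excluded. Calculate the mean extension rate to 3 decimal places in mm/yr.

0.177 mm/yr

Correcting the raw count gives 226 − 14 + 12 = 224 true growth lines.
Extension rate ≈ 39.7 / 224 = 0.177 mm/yr.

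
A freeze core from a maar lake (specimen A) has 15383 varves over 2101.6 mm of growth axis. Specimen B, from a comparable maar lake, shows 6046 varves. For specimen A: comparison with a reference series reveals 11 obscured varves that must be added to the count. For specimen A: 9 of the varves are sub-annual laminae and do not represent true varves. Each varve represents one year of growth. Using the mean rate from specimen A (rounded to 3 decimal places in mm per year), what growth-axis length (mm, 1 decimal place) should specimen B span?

Specimen A: after corrections the count is 15383 − 9 + 11 = 15385 varves.
A: Extension rate ≈ 2101.6 / 15385 = 0.137 mm/yr.
Length of B = 0.137 × 6046 = 828.3 mm.

828.3 mm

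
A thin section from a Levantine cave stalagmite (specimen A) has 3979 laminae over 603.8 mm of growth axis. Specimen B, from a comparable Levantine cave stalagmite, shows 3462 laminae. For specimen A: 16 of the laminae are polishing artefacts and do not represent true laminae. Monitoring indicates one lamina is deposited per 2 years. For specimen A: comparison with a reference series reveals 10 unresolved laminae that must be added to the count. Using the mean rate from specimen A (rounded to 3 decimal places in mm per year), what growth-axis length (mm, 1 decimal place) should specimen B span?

526.2 mm

Specimen A: after corrections the count is 3979 − 16 + 10 = 3973 laminae.
Specimen A: 3973 laminae at 2 years each span 3973 × 2 = 7946 years.
A: 603.8 mm over 7946 years gives 603.8 / 7946 ≈ 0.076 mm/year.
Specimen B: multiplying by 2 years per lamina: 3462 × 2 = 6924 years. B's length ≈ 0.076 × 6924 = 526.2 mm.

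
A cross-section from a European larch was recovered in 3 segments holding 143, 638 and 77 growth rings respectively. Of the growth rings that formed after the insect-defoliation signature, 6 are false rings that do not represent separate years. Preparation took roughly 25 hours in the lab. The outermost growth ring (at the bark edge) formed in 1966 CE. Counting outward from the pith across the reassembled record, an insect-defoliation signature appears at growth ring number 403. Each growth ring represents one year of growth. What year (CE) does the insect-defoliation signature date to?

1517 CE

Total growth rings = 143 + 638 + 77 = 858.
Between growth ring 403 and the bark edge there are 858 − 403 = 455 growth rings.
Excluding 6 false growth rings: 455 − 6 = 449.
1966 − 449 = 1517 CE.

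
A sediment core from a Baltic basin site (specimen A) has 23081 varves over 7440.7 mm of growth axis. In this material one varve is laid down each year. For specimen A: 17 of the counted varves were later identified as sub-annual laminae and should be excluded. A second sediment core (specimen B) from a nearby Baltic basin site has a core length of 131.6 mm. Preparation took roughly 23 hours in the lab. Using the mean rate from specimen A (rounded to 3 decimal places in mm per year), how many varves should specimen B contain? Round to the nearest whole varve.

407 varves

Specimen A: correcting the raw count gives 23081 − 17 = 23064 true varves.
A: Mean rate = 7440.7 mm / 23064 years ≈ 0.323 mm/yr.
B spans 131.6 / 0.323 = 407.43 years ≈ 407 varves.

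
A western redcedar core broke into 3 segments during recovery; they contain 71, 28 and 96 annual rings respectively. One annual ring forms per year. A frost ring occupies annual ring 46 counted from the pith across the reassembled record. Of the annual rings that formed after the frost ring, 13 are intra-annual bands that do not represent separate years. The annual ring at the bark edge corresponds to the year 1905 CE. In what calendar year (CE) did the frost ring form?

1769 CE

Total annual rings = 71 + 28 + 96 = 195.
Between annual ring 46 and the bark edge there are 195 − 46 = 149 annual rings.
Excluding 13 false annual rings: 149 − 13 = 136.
The annual ring at the bark edge is 1905 CE, so the frost ring dates to 1905 − 136 = 1769 CE.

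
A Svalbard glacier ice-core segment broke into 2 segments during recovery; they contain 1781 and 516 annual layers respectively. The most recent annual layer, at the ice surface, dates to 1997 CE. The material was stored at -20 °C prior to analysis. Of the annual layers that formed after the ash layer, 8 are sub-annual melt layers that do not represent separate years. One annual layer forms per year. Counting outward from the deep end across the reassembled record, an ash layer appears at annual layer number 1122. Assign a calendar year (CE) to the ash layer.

830 CE

Total annual layers = 1781 + 516 = 2297.
The ash layer sits at annual layer 1122 from the deep end, so 2297 − 1122 = 1175 annual layers formed after it.
Removing the 8 false annual layers leaves 1175 − 8 = 1167 true annual layers beyond the ash layer.
Counting back 1167 years from 1997 CE places the ash layer in 1997 − 1167 = 830 CE.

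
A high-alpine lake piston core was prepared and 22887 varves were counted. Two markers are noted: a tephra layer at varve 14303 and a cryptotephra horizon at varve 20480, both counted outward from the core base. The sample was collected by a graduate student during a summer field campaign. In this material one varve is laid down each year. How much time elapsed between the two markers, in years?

The two markers are separated by 20480 − 14303 = 6177 varves.
At one varve per year, 6177 years elapsed between them.

6177 years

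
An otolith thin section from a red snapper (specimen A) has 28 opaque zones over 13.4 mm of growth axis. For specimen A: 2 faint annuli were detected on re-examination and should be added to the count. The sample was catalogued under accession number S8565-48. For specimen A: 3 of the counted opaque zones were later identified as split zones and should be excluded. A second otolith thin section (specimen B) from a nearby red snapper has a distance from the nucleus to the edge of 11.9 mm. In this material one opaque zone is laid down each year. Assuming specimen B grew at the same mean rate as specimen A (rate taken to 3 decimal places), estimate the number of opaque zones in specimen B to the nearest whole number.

Specimen A: true opaque zone count = 28 − 3 + 2 = 27.
A: Mean rate = 13.4 mm / 27 years ≈ 0.496 mm per year.
For B, 11.9 / 0.496 = 23.99 years ≈ 24 opaque zones.

24 opaque zones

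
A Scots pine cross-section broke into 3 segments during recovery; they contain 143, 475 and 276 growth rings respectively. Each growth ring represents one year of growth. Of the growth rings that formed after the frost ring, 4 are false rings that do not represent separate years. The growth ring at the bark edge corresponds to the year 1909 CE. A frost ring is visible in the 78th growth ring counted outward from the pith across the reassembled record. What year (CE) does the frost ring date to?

1097 CE

Total growth rings = 143 + 475 + 276 = 894.
The frost ring sits at growth ring 78 from the pith, so 894 − 78 = 816 growth rings formed after it.
816 − 4 false = 812 true growth rings after the frost ring.
Counting back 812 years from 1909 CE places the frost ring in 1909 − 812 = 1097 CE.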